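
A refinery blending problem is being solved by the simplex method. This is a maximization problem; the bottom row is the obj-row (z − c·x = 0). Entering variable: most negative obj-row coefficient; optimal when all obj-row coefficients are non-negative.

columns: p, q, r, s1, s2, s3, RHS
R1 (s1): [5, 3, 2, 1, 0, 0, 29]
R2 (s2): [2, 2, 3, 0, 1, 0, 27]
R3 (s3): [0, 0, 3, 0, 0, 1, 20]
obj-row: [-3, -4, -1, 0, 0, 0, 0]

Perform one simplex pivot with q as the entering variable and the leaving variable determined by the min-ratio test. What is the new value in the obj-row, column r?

Ratio test on column q — row 1: 29/3 = 29/3; row 2: 27/2 = 27/2; row 3: entry 0 ≤ 0. Minimum is 29/3 at row 1 (s1 leaves); pivot element 3.
Divide row 1 by 3; eliminate column q from the other rows.
obj-row update in column r: -1 − (-4)·(2/3) = 5/3.

5/3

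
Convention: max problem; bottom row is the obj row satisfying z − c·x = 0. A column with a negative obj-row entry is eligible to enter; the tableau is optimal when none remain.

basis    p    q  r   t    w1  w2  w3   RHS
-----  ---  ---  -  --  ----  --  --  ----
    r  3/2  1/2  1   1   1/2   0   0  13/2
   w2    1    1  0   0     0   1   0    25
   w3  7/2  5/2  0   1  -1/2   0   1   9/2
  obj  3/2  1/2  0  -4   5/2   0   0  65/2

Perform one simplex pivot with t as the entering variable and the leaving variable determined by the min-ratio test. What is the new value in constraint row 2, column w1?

0

Ratio test on column t — row 1: (13/2)/1 = 13/2; row 2: entry 0 ≤ 0; row 3: (9/2)/1 = 9/2. Minimum is 9/2 at row 3 (w3 leaves); pivot element 1.
Divide row 3 by 1; eliminate column t from the other rows.
Row 2 update in column w1: 0 − 0·(-1/2) = 0.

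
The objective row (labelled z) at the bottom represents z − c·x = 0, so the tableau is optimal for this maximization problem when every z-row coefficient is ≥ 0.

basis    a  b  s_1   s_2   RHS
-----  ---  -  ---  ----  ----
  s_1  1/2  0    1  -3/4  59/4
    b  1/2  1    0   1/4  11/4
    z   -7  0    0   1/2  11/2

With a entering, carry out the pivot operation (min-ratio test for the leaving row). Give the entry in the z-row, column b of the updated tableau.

14

Ratio test on column a — row 1: (59/4)/(1/2) = 59/2; row 2: (11/4)/(1/2) = 11/2. Minimum is 11/2 at row 2 (b leaves); pivot element 1/2.
Divide row 2 by 1/2; eliminate column a from the other rows.
z-row update in column b: 0 − (-7)·2 = 14.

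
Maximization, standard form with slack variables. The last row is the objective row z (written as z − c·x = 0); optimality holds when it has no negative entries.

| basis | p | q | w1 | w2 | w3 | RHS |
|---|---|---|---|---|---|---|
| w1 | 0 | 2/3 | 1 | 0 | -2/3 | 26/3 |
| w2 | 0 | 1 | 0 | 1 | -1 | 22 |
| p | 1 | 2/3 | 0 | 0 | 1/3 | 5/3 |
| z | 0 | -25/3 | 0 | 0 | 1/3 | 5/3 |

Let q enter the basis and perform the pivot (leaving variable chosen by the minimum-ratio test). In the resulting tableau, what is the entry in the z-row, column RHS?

45/2

Ratio test on column q — row 1: (26/3)/(2/3) = 13; row 2: 22/1 = 22; row 3: (5/3)/(2/3) = 5/2. Minimum is 5/2 at row 3 (p leaves); pivot element 2/3.
Divide row 3 by 2/3; eliminate column q from the other rows.
z-row update in column RHS: 5/3 − (-25/3)·(5/2) = 45/2.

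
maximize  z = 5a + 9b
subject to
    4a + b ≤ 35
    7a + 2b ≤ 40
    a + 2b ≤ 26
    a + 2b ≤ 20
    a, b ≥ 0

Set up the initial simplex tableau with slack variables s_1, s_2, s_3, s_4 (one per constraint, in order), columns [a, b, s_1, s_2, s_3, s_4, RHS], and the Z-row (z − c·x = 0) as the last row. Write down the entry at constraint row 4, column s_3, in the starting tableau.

Slack s_3 belongs to constraint 3; its column is the unit vector e_3, so the entry in row 4 is 0.

0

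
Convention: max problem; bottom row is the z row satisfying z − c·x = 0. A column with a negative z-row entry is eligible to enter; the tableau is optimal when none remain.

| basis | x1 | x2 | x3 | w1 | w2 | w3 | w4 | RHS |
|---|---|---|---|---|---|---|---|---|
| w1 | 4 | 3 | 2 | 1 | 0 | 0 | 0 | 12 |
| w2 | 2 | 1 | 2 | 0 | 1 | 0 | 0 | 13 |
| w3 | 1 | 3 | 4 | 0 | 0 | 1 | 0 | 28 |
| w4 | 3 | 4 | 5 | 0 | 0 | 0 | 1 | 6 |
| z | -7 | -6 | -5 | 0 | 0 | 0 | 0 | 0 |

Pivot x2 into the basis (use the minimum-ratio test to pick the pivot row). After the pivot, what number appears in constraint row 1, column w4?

-3/4

Ratio test on column x2 — row 1: 12/3 = 4; row 2: 13/1 = 13; row 3: 28/3 = 28/3; row 4: 6/4 = 3/2. Minimum is 3/2 at row 4 (w4 leaves); pivot element 4.
Divide row 4 by 4; eliminate column x2 from the other rows.
Row 1 update in column w4: 0 − 3·(1/4) = -3/4.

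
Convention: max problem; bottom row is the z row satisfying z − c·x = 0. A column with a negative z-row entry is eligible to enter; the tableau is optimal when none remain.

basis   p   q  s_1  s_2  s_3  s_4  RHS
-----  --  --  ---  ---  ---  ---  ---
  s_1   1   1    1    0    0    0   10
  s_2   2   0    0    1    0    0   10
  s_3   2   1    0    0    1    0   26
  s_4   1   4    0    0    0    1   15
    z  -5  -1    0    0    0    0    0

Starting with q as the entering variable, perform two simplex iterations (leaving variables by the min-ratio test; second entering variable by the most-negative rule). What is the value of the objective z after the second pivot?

Ratio test on column q — row 1: 10/1 = 10; row 2: entry 0 ≤ 0; row 3: 26/1 = 26; row 4: 15/4 = 15/4. Minimum is 15/4 at row 4 (s_4 leaves); pivot element 4.
Pivot on row 4; the z-row RHS becomes 0 − (-1)·(15/4) = 15/4.
Next entering variable (most negative z-row entry -19/4): p.
Ratio test on column p — row 1: (25/4)/(3/4) = 25/3; row 2: 10/2 = 5; row 3: (89/4)/(7/4) = 89/7; row 4: (15/4)/(1/4) = 15. Minimum is 5 at row 2 (s_2 leaves); pivot element 2.
After the second pivot the z-row RHS is 15/4 − (-19/4)·5 = 55/2.

55/2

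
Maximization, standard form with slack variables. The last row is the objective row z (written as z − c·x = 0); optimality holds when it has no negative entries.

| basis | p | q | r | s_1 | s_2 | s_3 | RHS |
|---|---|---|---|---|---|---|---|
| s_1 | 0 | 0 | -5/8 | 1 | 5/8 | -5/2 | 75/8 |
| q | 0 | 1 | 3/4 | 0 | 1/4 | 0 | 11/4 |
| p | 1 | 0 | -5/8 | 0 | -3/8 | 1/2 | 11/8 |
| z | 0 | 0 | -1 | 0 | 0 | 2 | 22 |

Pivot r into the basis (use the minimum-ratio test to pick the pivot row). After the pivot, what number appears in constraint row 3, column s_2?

-1/6

Ratio test on column r — row 1: entry -5/8 ≤ 0; row 2: (11/4)/(3/4) = 11/3; row 3: entry -5/8 ≤ 0. Minimum is 11/3 at row 2 (q leaves); pivot element 3/4.
Divide row 2 by 3/4; eliminate column r from the other rows.
Row 3 update in column s_2: -3/8 − (-5/8)·(1/3) = -1/6.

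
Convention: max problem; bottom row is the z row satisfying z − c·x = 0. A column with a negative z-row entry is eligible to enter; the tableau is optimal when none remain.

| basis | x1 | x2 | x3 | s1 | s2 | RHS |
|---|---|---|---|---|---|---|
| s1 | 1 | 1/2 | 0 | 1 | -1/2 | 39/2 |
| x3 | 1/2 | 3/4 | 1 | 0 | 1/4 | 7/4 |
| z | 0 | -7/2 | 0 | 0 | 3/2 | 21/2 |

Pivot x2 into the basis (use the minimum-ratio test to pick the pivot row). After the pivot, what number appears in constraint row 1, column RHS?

Ratio test on column x2 — row 1: (39/2)/(1/2) = 39; row 2: (7/4)/(3/4) = 7/3. Minimum is 7/3 at row 2 (x3 leaves); pivot element 3/4.
Divide row 2 by 3/4; eliminate column x2 from the other rows.
Row 1 update in column RHS: 39/2 − (1/2)·(7/3) = 55/3.

55/3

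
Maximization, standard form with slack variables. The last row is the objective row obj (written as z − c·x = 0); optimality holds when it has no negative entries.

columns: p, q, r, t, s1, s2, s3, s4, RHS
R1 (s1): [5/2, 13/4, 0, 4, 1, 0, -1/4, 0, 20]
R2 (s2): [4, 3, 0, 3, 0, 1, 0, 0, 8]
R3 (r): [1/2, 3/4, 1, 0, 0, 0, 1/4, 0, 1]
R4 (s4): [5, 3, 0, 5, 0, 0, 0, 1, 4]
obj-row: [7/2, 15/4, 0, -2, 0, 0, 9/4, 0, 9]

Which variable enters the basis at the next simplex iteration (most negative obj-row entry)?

t

Negative obj-row entries: t: -2.
The most negative is -2 in column t, so t enters.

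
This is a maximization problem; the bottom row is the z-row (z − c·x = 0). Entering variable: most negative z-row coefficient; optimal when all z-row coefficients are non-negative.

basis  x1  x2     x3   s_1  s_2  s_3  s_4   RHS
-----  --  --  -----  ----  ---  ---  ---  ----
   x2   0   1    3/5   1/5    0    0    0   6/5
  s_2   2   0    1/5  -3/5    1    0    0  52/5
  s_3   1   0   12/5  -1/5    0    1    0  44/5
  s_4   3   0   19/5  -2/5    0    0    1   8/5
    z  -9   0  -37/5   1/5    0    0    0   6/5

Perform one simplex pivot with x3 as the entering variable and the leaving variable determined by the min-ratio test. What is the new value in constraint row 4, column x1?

15/19

Ratio test on column x3 — row 1: (6/5)/(3/5) = 2; row 2: (52/5)/(1/5) = 52; row 3: (44/5)/(12/5) = 11/3; row 4: (8/5)/(19/5) = 8/19. Minimum is 8/19 at row 4 (s_4 leaves); pivot element 19/5.
Divide row 4 by 19/5; eliminate column x3 from the other rows.
In the new row 4, the x1 entry is the old entry divided by the pivot: 3/(19/5) = 15/19.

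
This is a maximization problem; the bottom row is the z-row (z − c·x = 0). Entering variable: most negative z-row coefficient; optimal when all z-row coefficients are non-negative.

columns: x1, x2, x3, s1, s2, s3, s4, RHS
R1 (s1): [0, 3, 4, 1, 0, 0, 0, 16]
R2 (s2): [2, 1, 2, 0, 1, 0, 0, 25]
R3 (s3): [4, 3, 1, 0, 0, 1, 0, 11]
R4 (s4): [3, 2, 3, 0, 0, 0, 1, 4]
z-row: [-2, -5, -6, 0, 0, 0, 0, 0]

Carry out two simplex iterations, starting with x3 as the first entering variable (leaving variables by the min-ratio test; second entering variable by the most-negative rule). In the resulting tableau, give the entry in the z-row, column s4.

5/2

Ratio test on column x3 — row 1: 16/4 = 4; row 2: 25/2 = 25/2; row 3: 11/1 = 11; row 4: 4/3 = 4/3. Minimum is 4/3 at row 4 (s4 leaves); pivot element 3.
Divide row 4 by 3; eliminate column x3 from the other rows.
Second iteration: most negative z-row entry is -1 in column x2, so x2 enters.
Ratio test on column x2 — row 1: (32/3)/(1/3) = 32; row 2: entry -1/3 ≤ 0; row 3: (29/3)/(7/3) = 29/7; row 4: (4/3)/(2/3) = 2. Minimum is 2 at row 4 (x3 leaves); pivot element 2/3.
Divide row 4 by 2/3; eliminate column x2 from the other rows.
After both pivots, the entry at the z-row, column s4 is 5/2.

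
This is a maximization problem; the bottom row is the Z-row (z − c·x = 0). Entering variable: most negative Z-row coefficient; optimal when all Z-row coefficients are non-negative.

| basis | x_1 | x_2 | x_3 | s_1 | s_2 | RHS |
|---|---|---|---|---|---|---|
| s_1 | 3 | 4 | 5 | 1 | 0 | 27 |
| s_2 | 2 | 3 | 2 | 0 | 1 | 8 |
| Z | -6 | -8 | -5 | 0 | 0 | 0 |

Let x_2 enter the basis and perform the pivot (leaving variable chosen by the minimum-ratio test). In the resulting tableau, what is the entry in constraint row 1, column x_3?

Ratio test on column x_2 — row 1: 27/4 = 27/4; row 2: 8/3 = 8/3. Minimum is 8/3 at row 2 (s_2 leaves); pivot element 3.
Divide row 2 by 3; eliminate column x_2 from the other rows.
Row 1 update in column x_3: 5 − 4·(2/3) = 7/3.

7/3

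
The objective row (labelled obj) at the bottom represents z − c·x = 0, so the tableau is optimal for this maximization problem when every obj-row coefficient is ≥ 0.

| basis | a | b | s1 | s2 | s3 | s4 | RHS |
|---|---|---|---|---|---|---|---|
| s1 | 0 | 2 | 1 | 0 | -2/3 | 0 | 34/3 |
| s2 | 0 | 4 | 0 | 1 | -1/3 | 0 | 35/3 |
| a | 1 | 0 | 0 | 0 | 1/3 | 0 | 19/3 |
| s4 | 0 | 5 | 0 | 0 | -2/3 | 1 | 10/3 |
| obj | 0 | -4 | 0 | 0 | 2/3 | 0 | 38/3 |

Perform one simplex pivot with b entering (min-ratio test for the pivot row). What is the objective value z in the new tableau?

46/3

Ratio test on column b — row 1: (34/3)/2 = 17/3; row 2: (35/3)/4 = 35/12; row 3: entry 0 ≤ 0; row 4: (10/3)/5 = 2/3. Minimum is 2/3 at row 4 (s4 leaves); pivot element 5.
Pivot on row 4; the obj-row RHS becomes 38/3 − (-4)·(2/3) = 46/3.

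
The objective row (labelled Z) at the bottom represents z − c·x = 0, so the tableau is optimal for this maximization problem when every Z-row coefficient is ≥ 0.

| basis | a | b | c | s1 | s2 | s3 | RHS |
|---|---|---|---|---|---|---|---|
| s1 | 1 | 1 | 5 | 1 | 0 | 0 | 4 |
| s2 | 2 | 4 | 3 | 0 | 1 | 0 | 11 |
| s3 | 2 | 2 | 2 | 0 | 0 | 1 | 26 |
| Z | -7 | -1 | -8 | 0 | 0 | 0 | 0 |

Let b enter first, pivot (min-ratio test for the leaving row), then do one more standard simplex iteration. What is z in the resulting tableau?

Ratio test on column b — row 1: 4/1 = 4; row 2: 11/4 = 11/4; row 3: 26/2 = 13. Minimum is 11/4 at row 2 (s2 leaves); pivot element 4.
Pivot on row 2; the Z-row RHS becomes 0 − (-1)·(11/4) = 11/4.
Next entering variable (most negative Z-row entry -29/4): c.
Ratio test on column c — row 1: (5/4)/(17/4) = 5/17; row 2: (11/4)/(3/4) = 11/3; row 3: (41/2)/(1/2) = 41. Minimum is 5/17 at row 1 (s1 leaves); pivot element 17/4.
After the second pivot the Z-row RHS is 11/4 − (-29/4)·(5/17) = 83/17.

83/17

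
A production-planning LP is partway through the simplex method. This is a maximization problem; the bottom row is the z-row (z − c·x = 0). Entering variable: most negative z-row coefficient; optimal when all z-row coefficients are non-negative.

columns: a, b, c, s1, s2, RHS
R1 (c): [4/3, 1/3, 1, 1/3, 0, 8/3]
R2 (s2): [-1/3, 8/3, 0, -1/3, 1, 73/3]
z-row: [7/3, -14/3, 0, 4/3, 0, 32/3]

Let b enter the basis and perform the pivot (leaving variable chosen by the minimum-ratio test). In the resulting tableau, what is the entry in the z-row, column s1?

6

Ratio test on column b — row 1: (8/3)/(1/3) = 8; row 2: (73/3)/(8/3) = 73/8. Minimum is 8 at row 1 (c leaves); pivot element 1/3.
Divide row 1 by 1/3; eliminate column b from the other rows.
z-row update in column s1: 4/3 − (-14/3)·1 = 6.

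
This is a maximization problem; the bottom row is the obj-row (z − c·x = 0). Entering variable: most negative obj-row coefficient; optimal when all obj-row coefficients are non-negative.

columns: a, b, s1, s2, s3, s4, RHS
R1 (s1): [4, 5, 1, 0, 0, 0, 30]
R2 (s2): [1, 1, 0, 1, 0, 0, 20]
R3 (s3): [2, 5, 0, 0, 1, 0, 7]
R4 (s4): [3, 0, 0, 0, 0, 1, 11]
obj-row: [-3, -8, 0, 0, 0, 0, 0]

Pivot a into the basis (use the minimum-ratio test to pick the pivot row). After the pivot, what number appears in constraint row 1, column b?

-5

Ratio test on column a — row 1: 30/4 = 15/2; row 2: 20/1 = 20; row 3: 7/2 = 7/2; row 4: 11/3 = 11/3. Minimum is 7/2 at row 3 (s3 leaves); pivot element 2.
Divide row 3 by 2; eliminate column a from the other rows.
Row 1 update in column b: 5 − 4·(5/2) = -5.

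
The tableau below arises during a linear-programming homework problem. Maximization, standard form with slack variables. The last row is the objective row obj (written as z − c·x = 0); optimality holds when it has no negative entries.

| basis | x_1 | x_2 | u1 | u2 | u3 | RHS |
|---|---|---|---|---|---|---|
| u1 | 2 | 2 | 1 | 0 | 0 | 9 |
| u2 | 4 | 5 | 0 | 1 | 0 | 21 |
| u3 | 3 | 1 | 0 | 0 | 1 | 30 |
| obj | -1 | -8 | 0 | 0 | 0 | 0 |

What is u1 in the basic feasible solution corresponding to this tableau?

9

u1 is basic (row 1); its value is the RHS of that row, 9.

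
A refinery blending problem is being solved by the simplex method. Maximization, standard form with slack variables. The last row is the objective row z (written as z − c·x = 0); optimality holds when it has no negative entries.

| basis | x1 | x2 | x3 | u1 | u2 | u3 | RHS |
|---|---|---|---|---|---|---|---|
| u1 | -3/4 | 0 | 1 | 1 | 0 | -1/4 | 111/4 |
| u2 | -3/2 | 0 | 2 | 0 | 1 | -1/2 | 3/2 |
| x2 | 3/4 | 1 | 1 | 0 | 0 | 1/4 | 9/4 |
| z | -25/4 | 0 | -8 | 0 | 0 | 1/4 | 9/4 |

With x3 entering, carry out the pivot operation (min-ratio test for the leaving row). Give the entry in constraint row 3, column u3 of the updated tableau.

1/2

Ratio test on column x3 — row 1: (111/4)/1 = 111/4; row 2: (3/2)/2 = 3/4; row 3: (9/4)/1 = 9/4. Minimum is 3/4 at row 2 (u2 leaves); pivot element 2.
Divide row 2 by 2; eliminate column x3 from the other rows.
Row 3 update in column u3: 1/4 − 1·(-1/4) = 1/2.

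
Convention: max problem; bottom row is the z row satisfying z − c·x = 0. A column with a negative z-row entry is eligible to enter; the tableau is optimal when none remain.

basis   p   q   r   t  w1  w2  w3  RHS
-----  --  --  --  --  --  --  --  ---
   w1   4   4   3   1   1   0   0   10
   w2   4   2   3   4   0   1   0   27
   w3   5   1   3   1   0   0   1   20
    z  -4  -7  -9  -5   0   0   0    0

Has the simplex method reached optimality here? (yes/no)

no

The z-row has a negative entry -9 in column r, so it is not optimal.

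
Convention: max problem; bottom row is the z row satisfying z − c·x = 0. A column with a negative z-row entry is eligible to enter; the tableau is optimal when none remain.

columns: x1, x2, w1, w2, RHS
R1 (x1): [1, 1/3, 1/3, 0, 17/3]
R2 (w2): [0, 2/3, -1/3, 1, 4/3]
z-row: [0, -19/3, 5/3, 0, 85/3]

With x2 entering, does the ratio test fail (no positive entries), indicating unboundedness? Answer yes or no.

Column x2 has positive entries in row(s) 1, 2, so the ratio test bounds it — not unbounded.

no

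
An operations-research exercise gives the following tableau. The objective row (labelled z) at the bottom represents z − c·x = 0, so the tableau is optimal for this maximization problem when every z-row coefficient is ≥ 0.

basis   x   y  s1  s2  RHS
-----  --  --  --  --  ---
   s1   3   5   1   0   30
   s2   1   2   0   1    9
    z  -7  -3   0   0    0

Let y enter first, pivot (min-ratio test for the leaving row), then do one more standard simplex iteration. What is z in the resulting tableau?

Ratio test on column y — row 1: 30/5 = 6; row 2: 9/2 = 9/2. Minimum is 9/2 at row 2 (s2 leaves); pivot element 2.
Pivot on row 2; the z-row RHS becomes 0 − (-3)·(9/2) = 27/2.
Next entering variable (most negative z-row entry -11/2): x.
Ratio test on column x — row 1: (15/2)/(1/2) = 15; row 2: (9/2)/(1/2) = 9. Minimum is 9 at row 2 (y leaves); pivot element 1/2.
After the second pivot the z-row RHS is 27/2 − (-11/2)·9 = 63.

63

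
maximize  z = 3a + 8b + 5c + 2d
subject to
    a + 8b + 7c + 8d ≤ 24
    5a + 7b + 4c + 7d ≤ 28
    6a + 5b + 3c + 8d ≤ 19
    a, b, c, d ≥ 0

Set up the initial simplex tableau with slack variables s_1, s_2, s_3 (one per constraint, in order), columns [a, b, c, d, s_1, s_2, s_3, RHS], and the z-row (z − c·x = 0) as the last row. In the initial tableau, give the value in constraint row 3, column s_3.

1

Slack s_3 belongs to constraint 3; its column is the unit vector e_3, so the entry in row 3 is 1.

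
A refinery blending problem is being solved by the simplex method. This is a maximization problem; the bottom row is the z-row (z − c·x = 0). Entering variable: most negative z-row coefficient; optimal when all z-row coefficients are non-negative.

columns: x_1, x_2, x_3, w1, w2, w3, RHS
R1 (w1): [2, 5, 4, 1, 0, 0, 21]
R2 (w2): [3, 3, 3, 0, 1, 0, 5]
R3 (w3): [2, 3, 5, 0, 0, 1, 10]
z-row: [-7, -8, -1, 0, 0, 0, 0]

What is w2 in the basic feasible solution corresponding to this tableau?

5

w2 is basic (row 2); its value is the RHS of that row, 5.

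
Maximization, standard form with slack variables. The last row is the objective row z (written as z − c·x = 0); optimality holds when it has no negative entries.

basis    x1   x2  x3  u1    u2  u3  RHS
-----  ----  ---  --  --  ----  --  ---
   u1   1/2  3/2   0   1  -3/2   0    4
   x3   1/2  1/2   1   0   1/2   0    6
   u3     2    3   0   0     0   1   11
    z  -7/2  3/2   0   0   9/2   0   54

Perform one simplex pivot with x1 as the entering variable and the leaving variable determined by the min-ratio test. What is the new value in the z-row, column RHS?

293/4

Ratio test on column x1 — row 1: 4/(1/2) = 8; row 2: 6/(1/2) = 12; row 3: 11/2 = 11/2. Minimum is 11/2 at row 3 (u3 leaves); pivot element 2.
Divide row 3 by 2; eliminate column x1 from the other rows.
z-row update in column RHS: 54 − (-7/2)·(11/2) = 293/4.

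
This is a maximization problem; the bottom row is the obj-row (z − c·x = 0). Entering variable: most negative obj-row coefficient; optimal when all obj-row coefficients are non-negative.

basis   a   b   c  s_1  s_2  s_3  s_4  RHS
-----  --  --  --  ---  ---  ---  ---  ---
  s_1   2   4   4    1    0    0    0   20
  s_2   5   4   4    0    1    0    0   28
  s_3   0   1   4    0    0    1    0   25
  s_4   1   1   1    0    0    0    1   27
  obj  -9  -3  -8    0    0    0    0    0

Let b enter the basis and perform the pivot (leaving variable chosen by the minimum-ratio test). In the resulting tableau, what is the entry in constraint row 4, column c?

0

Ratio test on column b — row 1: 20/4 = 5; row 2: 28/4 = 7; row 3: 25/1 = 25; row 4: 27/1 = 27. Minimum is 5 at row 1 (s_1 leaves); pivot element 4.
Divide row 1 by 4; eliminate column b from the other rows.
Row 4 update in column c: 1 − 1·1 = 0.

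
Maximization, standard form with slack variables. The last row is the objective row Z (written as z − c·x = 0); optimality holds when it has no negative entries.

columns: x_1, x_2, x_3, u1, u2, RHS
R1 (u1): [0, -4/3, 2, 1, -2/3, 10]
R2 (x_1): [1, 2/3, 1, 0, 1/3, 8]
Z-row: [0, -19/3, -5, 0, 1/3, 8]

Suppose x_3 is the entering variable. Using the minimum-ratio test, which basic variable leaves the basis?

Column x_3 entries and ratios — u1: 10/2 = 5; x_1: 8/1 = 8.
Smallest ratio is 5 in the row of u1, so u1 leaves.

u1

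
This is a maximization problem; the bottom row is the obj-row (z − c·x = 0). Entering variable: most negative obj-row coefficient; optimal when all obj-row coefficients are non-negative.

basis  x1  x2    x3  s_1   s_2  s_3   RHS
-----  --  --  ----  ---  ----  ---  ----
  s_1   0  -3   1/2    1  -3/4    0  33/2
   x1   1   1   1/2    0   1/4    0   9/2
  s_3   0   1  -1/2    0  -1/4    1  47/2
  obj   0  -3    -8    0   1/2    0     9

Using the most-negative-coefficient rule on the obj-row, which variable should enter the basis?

x3

Negative obj-row entries: x2: -3, x3: -8.
The most negative is -8 in column x3, so x3 enters.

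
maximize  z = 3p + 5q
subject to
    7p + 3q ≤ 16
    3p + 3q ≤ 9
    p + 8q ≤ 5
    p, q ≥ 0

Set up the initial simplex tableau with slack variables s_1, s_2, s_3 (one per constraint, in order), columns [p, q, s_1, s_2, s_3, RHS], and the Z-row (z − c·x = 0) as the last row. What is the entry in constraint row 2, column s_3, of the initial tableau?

Slack s_3 belongs to constraint 3; its column is the unit vector e_3, so the entry in row 2 is 0.

0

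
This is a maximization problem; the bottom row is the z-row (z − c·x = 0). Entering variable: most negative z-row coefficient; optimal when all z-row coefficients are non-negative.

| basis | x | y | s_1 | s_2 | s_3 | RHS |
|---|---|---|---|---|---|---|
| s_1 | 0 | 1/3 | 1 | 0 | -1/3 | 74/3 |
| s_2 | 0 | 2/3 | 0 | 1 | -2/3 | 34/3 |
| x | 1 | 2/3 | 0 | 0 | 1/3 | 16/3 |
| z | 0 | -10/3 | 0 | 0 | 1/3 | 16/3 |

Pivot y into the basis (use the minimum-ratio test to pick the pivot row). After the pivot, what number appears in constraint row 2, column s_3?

Ratio test on column y — row 1: (74/3)/(1/3) = 74; row 2: (34/3)/(2/3) = 17; row 3: (16/3)/(2/3) = 8. Minimum is 8 at row 3 (x leaves); pivot element 2/3.
Divide row 3 by 2/3; eliminate column y from the other rows.
Row 2 update in column s_3: -2/3 − (2/3)·(1/2) = -1.

-1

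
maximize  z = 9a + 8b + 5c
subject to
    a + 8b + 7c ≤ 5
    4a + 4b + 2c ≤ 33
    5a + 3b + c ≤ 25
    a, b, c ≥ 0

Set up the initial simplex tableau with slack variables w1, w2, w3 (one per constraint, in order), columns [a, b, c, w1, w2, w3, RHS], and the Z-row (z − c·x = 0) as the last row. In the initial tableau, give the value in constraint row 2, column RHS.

The RHS of constraint 2 is b_2 = 33.

33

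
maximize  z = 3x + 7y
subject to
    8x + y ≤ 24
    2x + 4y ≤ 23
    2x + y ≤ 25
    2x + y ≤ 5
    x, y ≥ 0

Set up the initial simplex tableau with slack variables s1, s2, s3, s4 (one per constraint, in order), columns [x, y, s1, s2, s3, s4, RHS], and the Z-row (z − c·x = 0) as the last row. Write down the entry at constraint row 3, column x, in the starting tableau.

2

Constraint 3 has coefficient 2 on x.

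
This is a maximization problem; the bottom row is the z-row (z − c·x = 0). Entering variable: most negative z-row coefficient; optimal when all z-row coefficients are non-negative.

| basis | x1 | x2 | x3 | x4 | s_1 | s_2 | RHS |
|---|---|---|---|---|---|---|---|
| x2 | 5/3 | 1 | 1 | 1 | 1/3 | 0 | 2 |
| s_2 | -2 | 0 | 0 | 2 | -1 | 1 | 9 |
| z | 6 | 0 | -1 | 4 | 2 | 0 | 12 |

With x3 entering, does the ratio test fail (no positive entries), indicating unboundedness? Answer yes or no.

no

Column x3 has positive entries in row(s) 1, so the ratio test bounds it — not unbounded.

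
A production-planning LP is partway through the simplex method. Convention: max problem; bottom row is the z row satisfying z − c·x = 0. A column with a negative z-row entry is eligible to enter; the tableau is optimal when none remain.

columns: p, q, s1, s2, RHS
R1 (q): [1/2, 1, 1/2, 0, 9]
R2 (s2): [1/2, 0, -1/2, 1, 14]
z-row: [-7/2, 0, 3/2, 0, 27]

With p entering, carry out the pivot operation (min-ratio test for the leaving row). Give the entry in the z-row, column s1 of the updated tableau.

5

Ratio test on column p — row 1: 9/(1/2) = 18; row 2: 14/(1/2) = 28. Minimum is 18 at row 1 (q leaves); pivot element 1/2.
Divide row 1 by 1/2; eliminate column p from the other rows.
z-row update in column s1: 3/2 − (-7/2)·1 = 5.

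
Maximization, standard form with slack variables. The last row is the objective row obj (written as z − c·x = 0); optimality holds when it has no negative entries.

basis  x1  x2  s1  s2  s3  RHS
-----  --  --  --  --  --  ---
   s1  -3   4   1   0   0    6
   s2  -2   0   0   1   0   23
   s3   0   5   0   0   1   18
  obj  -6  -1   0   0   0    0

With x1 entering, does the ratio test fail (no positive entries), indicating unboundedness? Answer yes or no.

Every constraint-row entry in column x1 is ≤ 0, so increasing x1 is unbounded.

yes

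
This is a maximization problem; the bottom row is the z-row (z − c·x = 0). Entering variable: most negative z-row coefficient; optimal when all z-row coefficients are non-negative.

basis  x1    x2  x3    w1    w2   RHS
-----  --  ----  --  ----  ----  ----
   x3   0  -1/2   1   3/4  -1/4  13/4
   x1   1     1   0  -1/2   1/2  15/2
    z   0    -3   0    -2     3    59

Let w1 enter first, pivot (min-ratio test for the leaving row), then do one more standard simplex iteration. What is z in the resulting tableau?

Ratio test on column w1 — row 1: (13/4)/(3/4) = 13/3; row 2: entry -1/2 ≤ 0. Minimum is 13/3 at row 1 (x3 leaves); pivot element 3/4.
Pivot on row 1; the z-row RHS becomes 59 − (-2)·(13/3) = 203/3.
Next entering variable (most negative z-row entry -13/3): x2.
Ratio test on column x2 — row 1: entry -2/3 ≤ 0; row 2: (29/3)/(2/3) = 29/2. Minimum is 29/2 at row 2 (x1 leaves); pivot element 2/3.
After the second pivot the z-row RHS is 203/3 − (-13/3)·(29/2) = 261/2.

261/2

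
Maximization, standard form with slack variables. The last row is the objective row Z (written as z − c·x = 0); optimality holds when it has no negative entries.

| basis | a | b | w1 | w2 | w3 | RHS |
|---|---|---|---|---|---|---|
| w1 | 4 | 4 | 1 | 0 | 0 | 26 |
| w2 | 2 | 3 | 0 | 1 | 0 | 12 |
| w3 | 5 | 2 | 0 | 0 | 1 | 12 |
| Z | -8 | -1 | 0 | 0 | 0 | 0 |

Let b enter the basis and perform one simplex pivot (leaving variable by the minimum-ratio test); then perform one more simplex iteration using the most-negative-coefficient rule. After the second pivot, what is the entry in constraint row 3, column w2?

-2/11

Ratio test on column b — row 1: 26/4 = 13/2; row 2: 12/3 = 4; row 3: 12/2 = 6. Minimum is 4 at row 2 (w2 leaves); pivot element 3.
Divide row 2 by 3; eliminate column b from the other rows.
Second iteration: most negative Z-row entry is -22/3 in column a, so a enters.
Ratio test on column a — row 1: 10/(4/3) = 15/2; row 2: 4/(2/3) = 6; row 3: 4/(11/3) = 12/11. Minimum is 12/11 at row 3 (w3 leaves); pivot element 11/3.
Divide row 3 by 11/3; eliminate column a from the other rows.
After both pivots, the entry at constraint row 3, column w2 is -2/11.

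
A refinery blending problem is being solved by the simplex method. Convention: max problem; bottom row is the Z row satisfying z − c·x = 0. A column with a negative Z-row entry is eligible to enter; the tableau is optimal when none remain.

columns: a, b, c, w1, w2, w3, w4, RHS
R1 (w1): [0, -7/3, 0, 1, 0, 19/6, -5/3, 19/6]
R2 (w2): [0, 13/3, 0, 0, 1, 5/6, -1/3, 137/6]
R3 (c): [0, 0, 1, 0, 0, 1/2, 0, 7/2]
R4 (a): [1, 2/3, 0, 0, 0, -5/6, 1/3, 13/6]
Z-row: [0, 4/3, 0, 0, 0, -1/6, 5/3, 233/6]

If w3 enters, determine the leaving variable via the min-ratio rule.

w1

Column w3 entries and ratios — w1: (19/6)/(19/6) = 1; w2: (137/6)/(5/6) = 137/5; c: (7/2)/(1/2) = 7; a: -5/6 ≤ 0, skip.
Smallest ratio is 1 in the row of w1, so w1 leaves.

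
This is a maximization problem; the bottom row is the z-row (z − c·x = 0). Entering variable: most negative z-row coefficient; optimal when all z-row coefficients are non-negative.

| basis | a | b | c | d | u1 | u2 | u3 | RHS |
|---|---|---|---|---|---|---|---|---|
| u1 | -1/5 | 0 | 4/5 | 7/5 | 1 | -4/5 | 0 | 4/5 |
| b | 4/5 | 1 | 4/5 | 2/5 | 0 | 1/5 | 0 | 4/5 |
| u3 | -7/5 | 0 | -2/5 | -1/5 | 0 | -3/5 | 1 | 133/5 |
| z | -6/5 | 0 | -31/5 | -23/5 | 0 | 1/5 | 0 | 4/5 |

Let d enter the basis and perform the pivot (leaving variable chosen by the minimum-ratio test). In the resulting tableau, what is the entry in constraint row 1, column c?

Ratio test on column d — row 1: (4/5)/(7/5) = 4/7; row 2: (4/5)/(2/5) = 2; row 3: entry -1/5 ≤ 0. Minimum is 4/7 at row 1 (u1 leaves); pivot element 7/5.
Divide row 1 by 7/5; eliminate column d from the other rows.
In the new row 1, the c entry is the old entry divided by the pivot: (4/5)/(7/5) = 4/7.

4/7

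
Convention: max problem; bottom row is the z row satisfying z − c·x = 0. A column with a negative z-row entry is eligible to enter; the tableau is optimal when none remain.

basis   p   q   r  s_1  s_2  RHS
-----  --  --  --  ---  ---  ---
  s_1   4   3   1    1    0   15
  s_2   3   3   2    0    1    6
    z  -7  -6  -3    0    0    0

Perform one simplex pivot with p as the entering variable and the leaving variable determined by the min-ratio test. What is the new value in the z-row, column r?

5/3

Ratio test on column p — row 1: 15/4 = 15/4; row 2: 6/3 = 2. Minimum is 2 at row 2 (s_2 leaves); pivot element 3.
Divide row 2 by 3; eliminate column p from the other rows.
z-row update in column r: -3 − (-7)·(2/3) = 5/3.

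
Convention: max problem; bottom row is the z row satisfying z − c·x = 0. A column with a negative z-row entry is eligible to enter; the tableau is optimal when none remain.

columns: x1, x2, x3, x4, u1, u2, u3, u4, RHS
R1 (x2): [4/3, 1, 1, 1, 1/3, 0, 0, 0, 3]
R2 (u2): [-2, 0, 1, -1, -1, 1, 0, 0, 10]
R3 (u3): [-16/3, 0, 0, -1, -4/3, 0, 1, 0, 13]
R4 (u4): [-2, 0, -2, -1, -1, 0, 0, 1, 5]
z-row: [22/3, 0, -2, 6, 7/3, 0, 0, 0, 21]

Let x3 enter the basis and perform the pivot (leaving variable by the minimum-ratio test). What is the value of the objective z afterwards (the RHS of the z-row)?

27

Ratio test on column x3 — row 1: 3/1 = 3; row 2: 10/1 = 10; row 3: entry 0 ≤ 0; row 4: entry -2 ≤ 0. Minimum is 3 at row 1 (x2 leaves); pivot element 1.
Pivot on row 1; the z-row RHS becomes 21 − (-2)·3 = 27.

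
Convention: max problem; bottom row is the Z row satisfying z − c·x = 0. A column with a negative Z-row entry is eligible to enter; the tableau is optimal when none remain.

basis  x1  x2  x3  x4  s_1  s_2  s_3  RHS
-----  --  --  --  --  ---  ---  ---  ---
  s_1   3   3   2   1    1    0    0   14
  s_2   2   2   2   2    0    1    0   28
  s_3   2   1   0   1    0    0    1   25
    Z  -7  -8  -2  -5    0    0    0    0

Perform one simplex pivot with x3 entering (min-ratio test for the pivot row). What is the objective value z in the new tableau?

Ratio test on column x3 — row 1: 14/2 = 7; row 2: 28/2 = 14; row 3: entry 0 ≤ 0. Minimum is 7 at row 1 (s_1 leaves); pivot element 2.
Pivot on row 1; the Z-row RHS becomes 0 − (-2)·7 = 14.

14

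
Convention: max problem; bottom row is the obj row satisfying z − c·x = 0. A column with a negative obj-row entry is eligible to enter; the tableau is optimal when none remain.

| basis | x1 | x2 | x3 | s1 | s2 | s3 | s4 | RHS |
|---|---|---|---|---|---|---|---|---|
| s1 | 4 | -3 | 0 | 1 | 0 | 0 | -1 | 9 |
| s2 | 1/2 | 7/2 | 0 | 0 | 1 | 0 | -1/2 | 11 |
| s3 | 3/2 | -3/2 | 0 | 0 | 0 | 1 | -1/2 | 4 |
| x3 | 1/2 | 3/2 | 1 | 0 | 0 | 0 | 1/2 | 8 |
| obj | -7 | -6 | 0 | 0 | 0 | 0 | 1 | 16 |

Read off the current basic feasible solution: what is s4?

s4 is not in the basis, so in the current basic feasible solution s4 = 0.

0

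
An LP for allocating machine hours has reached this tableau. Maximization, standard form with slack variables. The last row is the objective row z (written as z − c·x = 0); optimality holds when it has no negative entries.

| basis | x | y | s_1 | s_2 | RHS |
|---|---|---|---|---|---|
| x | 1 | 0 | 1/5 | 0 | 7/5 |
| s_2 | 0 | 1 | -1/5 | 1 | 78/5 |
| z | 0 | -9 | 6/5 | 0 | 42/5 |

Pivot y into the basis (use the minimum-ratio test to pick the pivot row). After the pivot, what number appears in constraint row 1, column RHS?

7/5

Ratio test on column y — row 1: entry 0 ≤ 0; row 2: (78/5)/1 = 78/5. Minimum is 78/5 at row 2 (s_2 leaves); pivot element 1.
Divide row 2 by 1; eliminate column y from the other rows.
Row 1 update in column RHS: 7/5 − 0·(78/5) = 7/5.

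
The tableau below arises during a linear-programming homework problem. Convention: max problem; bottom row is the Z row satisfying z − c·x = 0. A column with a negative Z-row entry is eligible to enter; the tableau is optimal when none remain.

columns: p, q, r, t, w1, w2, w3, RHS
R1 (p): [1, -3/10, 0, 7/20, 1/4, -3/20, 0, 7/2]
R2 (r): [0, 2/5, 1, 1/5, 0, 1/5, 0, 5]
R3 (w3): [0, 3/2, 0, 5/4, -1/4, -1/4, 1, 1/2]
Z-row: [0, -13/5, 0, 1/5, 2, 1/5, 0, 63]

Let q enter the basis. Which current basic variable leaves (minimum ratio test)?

Column q entries and ratios — p: -3/10 ≤ 0, skip; r: 5/(2/5) = 25/2; w3: (1/2)/(3/2) = 1/3.
Smallest ratio is 1/3 in the row of w3, so w3 leaves.

w3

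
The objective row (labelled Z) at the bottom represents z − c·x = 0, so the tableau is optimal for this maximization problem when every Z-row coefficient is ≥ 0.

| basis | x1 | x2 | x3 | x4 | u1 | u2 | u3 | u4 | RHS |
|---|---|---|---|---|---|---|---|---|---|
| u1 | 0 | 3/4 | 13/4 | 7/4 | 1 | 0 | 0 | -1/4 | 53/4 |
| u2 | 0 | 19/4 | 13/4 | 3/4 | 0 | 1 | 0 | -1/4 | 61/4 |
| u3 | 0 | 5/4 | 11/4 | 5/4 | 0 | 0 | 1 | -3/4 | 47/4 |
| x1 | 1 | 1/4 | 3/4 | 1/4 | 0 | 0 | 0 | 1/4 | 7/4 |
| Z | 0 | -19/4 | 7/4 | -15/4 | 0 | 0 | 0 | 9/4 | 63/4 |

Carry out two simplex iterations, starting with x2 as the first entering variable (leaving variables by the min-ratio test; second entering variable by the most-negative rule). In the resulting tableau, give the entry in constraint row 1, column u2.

Ratio test on column x2 — row 1: (53/4)/(3/4) = 53/3; row 2: (61/4)/(19/4) = 61/19; row 3: (47/4)/(5/4) = 47/5; row 4: (7/4)/(1/4) = 7. Minimum is 61/19 at row 2 (u2 leaves); pivot element 19/4.
Divide row 2 by 19/4; eliminate column x2 from the other rows.
Second iteration: most negative Z-row entry is -3 in column x4, so x4 enters.
Ratio test on column x4 — row 1: (206/19)/(31/19) = 206/31; row 2: (61/19)/(3/19) = 61/3; row 3: (147/19)/(20/19) = 147/20; row 4: (18/19)/(4/19) = 9/2. Minimum is 9/2 at row 4 (x1 leaves); pivot element 4/19.
Divide row 4 by 4/19; eliminate column x4 from the other rows.
After both pivots, the entry at constraint row 1, column u2 is 1/4.

1/4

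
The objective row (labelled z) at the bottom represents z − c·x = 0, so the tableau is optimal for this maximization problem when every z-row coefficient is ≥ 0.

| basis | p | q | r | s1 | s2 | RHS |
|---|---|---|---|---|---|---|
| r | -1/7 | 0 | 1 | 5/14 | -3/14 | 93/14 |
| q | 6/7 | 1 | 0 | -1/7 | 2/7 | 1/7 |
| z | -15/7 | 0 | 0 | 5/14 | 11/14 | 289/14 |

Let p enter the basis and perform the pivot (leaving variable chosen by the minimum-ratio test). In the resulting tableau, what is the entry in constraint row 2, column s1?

Ratio test on column p — row 1: entry -1/7 ≤ 0; row 2: (1/7)/(6/7) = 1/6. Minimum is 1/6 at row 2 (q leaves); pivot element 6/7.
Divide row 2 by 6/7; eliminate column p from the other rows.
In the new row 2, the s1 entry is the old entry divided by the pivot: (-1/7)/(6/7) = -1/6.

-1/6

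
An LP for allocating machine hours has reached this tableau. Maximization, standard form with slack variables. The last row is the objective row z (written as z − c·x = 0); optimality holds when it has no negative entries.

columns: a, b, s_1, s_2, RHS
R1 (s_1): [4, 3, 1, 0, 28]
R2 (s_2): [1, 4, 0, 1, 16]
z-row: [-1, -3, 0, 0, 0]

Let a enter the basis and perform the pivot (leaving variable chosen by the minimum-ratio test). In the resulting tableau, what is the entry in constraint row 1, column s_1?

1/4

Ratio test on column a — row 1: 28/4 = 7; row 2: 16/1 = 16. Minimum is 7 at row 1 (s_1 leaves); pivot element 4.
Divide row 1 by 4; eliminate column a from the other rows.
In the new row 1, the s_1 entry is the old entry divided by the pivot: 1/4 = 1/4.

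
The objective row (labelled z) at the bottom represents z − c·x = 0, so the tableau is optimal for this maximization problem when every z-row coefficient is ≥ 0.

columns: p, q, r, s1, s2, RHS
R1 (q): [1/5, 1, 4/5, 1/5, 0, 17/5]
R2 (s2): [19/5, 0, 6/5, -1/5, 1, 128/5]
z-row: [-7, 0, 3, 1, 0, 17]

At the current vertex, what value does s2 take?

s2 is basic (row 2); its value is the RHS of that row, 128/5.

128/5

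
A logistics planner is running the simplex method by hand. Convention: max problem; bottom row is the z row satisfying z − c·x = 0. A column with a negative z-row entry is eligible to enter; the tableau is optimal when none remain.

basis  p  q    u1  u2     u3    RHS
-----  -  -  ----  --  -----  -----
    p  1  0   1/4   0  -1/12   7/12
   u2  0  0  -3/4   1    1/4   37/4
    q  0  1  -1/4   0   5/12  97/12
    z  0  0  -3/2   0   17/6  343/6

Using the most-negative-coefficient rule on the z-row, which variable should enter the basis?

Negative z-row entries: u1: -3/2.
The most negative is -3/2 in column u1, so u1 enters.

u1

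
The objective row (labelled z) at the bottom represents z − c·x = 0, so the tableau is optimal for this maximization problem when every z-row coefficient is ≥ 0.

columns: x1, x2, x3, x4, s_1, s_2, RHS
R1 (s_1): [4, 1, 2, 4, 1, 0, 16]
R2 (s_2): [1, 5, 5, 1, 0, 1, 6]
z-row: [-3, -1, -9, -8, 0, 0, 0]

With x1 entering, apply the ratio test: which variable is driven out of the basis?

s_1

Column x1 entries and ratios — s_1: 16/4 = 4; s_2: 6/1 = 6.
Smallest ratio is 4 in the row of s_1, so s_1 leaves.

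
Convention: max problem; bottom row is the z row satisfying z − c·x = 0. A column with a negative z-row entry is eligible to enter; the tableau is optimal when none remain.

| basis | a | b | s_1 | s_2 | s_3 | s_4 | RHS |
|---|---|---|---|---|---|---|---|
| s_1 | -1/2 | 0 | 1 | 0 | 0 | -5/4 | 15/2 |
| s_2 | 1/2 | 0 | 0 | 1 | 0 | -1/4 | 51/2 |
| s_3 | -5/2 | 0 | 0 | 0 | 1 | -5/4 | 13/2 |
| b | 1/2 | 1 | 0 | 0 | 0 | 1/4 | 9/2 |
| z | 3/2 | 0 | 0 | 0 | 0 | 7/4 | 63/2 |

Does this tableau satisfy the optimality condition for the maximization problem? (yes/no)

Every z-row coefficient is ≥ 0, so the tableau is optimal.

yes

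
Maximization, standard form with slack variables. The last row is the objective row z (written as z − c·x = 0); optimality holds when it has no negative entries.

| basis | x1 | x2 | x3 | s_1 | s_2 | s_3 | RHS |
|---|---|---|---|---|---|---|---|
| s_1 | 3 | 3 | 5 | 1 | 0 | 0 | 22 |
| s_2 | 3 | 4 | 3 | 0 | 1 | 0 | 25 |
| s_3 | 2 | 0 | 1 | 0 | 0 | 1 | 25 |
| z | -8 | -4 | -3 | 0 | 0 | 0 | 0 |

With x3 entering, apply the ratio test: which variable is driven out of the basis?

s_1

Column x3 entries and ratios — s_1: 22/5 = 22/5; s_2: 25/3 = 25/3; s_3: 25/1 = 25.
Smallest ratio is 22/5 in the row of s_1, so s_1 leaves.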